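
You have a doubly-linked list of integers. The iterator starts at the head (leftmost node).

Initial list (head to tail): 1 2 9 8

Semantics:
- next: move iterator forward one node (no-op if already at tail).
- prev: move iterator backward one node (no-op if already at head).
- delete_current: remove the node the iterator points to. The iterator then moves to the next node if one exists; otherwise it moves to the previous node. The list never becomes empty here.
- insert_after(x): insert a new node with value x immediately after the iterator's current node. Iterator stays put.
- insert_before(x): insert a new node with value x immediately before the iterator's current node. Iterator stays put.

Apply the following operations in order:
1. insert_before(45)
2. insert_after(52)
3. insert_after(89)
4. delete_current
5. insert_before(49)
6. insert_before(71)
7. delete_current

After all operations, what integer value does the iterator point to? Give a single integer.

After 1 (insert_before(45)): list=[45, 1, 2, 9, 8] cursor@1
After 2 (insert_after(52)): list=[45, 1, 52, 2, 9, 8] cursor@1
After 3 (insert_after(89)): list=[45, 1, 89, 52, 2, 9, 8] cursor@1
After 4 (delete_current): list=[45, 89, 52, 2, 9, 8] cursor@89
After 5 (insert_before(49)): list=[45, 49, 89, 52, 2, 9, 8] cursor@89
After 6 (insert_before(71)): list=[45, 49, 71, 89, 52, 2, 9, 8] cursor@89
After 7 (delete_current): list=[45, 49, 71, 52, 2, 9, 8] cursor@52

Answer: 52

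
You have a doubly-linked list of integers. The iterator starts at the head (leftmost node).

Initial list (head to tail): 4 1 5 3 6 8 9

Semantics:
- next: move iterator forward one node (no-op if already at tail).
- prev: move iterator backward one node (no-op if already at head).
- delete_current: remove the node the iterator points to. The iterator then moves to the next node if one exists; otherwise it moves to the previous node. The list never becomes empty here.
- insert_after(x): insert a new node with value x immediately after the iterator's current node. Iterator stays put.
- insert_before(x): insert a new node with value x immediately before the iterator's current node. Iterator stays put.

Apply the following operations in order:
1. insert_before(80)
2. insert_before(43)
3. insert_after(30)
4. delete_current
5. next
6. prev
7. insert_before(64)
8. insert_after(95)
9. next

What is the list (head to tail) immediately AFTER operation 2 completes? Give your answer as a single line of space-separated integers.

Answer: 80 43 4 1 5 3 6 8 9

Derivation:
After 1 (insert_before(80)): list=[80, 4, 1, 5, 3, 6, 8, 9] cursor@4
After 2 (insert_before(43)): list=[80, 43, 4, 1, 5, 3, 6, 8, 9] cursor@4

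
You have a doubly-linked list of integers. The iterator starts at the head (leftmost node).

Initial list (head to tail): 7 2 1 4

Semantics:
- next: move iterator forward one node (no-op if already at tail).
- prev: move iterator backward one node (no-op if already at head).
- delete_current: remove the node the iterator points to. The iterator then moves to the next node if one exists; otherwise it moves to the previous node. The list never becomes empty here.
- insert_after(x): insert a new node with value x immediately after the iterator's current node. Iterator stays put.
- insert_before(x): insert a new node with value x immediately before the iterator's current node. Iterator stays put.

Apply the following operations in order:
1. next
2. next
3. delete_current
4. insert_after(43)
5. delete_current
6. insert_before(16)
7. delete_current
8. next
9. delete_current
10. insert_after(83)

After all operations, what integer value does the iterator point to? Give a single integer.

Answer: 2

Derivation:
After 1 (next): list=[7, 2, 1, 4] cursor@2
After 2 (next): list=[7, 2, 1, 4] cursor@1
After 3 (delete_current): list=[7, 2, 4] cursor@4
After 4 (insert_after(43)): list=[7, 2, 4, 43] cursor@4
After 5 (delete_current): list=[7, 2, 43] cursor@43
After 6 (insert_before(16)): list=[7, 2, 16, 43] cursor@43
After 7 (delete_current): list=[7, 2, 16] cursor@16
After 8 (next): list=[7, 2, 16] cursor@16
After 9 (delete_current): list=[7, 2] cursor@2
After 10 (insert_after(83)): list=[7, 2, 83] cursor@2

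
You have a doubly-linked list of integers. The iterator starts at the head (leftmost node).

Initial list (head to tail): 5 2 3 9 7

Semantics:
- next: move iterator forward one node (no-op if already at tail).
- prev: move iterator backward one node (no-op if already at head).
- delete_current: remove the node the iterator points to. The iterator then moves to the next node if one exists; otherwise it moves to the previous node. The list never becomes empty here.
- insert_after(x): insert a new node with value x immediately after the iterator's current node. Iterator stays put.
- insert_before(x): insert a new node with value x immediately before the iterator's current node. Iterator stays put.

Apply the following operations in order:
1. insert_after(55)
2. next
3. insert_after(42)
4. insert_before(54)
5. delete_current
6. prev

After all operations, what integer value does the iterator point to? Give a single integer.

Answer: 54

Derivation:
After 1 (insert_after(55)): list=[5, 55, 2, 3, 9, 7] cursor@5
After 2 (next): list=[5, 55, 2, 3, 9, 7] cursor@55
After 3 (insert_after(42)): list=[5, 55, 42, 2, 3, 9, 7] cursor@55
After 4 (insert_before(54)): list=[5, 54, 55, 42, 2, 3, 9, 7] cursor@55
After 5 (delete_current): list=[5, 54, 42, 2, 3, 9, 7] cursor@42
After 6 (prev): list=[5, 54, 42, 2, 3, 9, 7] cursor@54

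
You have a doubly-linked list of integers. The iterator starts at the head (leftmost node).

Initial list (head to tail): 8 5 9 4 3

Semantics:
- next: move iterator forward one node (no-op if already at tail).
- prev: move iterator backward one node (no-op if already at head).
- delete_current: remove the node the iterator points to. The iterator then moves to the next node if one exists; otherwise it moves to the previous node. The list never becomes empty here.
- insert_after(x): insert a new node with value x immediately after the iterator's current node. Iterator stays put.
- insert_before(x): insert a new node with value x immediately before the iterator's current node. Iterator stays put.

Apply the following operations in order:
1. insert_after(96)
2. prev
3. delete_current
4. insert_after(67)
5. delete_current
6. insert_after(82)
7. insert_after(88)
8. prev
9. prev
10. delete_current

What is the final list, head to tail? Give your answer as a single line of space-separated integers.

Answer: 88 82 5 9 4 3

Derivation:
After 1 (insert_after(96)): list=[8, 96, 5, 9, 4, 3] cursor@8
After 2 (prev): list=[8, 96, 5, 9, 4, 3] cursor@8
After 3 (delete_current): list=[96, 5, 9, 4, 3] cursor@96
After 4 (insert_after(67)): list=[96, 67, 5, 9, 4, 3] cursor@96
After 5 (delete_current): list=[67, 5, 9, 4, 3] cursor@67
After 6 (insert_after(82)): list=[67, 82, 5, 9, 4, 3] cursor@67
After 7 (insert_after(88)): list=[67, 88, 82, 5, 9, 4, 3] cursor@67
After 8 (prev): list=[67, 88, 82, 5, 9, 4, 3] cursor@67
After 9 (prev): list=[67, 88, 82, 5, 9, 4, 3] cursor@67
After 10 (delete_current): list=[88, 82, 5, 9, 4, 3] cursor@88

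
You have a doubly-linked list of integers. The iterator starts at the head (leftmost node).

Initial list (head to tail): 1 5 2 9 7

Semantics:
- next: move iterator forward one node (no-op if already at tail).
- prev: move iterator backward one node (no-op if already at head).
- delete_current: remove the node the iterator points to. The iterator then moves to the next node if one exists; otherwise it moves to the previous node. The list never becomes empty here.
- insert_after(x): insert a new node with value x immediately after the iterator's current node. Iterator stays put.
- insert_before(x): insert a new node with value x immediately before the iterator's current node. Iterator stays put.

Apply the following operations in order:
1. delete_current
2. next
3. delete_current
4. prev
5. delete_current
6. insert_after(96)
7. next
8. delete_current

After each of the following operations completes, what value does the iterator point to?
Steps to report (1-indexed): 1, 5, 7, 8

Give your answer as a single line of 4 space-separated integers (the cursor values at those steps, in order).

Answer: 5 9 96 7

Derivation:
After 1 (delete_current): list=[5, 2, 9, 7] cursor@5
After 2 (next): list=[5, 2, 9, 7] cursor@2
After 3 (delete_current): list=[5, 9, 7] cursor@9
After 4 (prev): list=[5, 9, 7] cursor@5
After 5 (delete_current): list=[9, 7] cursor@9
After 6 (insert_after(96)): list=[9, 96, 7] cursor@9
After 7 (next): list=[9, 96, 7] cursor@96
After 8 (delete_current): list=[9, 7] cursor@7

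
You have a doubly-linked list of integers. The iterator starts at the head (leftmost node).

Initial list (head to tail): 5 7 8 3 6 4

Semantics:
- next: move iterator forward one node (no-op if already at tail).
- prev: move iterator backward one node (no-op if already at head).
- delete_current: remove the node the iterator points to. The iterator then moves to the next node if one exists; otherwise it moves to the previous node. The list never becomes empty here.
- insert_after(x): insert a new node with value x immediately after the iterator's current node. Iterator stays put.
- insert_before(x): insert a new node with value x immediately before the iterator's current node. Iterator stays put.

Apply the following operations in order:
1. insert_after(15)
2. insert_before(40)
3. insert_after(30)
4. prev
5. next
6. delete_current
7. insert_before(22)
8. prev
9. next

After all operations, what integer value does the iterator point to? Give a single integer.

After 1 (insert_after(15)): list=[5, 15, 7, 8, 3, 6, 4] cursor@5
After 2 (insert_before(40)): list=[40, 5, 15, 7, 8, 3, 6, 4] cursor@5
After 3 (insert_after(30)): list=[40, 5, 30, 15, 7, 8, 3, 6, 4] cursor@5
After 4 (prev): list=[40, 5, 30, 15, 7, 8, 3, 6, 4] cursor@40
After 5 (next): list=[40, 5, 30, 15, 7, 8, 3, 6, 4] cursor@5
After 6 (delete_current): list=[40, 30, 15, 7, 8, 3, 6, 4] cursor@30
After 7 (insert_before(22)): list=[40, 22, 30, 15, 7, 8, 3, 6, 4] cursor@30
After 8 (prev): list=[40, 22, 30, 15, 7, 8, 3, 6, 4] cursor@22
After 9 (next): list=[40, 22, 30, 15, 7, 8, 3, 6, 4] cursor@30

Answer: 30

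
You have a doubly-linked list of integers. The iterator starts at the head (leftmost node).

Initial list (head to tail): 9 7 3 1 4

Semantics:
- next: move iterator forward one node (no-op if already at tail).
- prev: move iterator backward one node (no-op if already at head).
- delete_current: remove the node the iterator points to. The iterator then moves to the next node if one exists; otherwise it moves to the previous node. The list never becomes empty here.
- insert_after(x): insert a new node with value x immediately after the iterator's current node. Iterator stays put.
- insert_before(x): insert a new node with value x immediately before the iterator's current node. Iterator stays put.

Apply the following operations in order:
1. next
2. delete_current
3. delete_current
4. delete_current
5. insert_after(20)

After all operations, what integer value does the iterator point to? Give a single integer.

After 1 (next): list=[9, 7, 3, 1, 4] cursor@7
After 2 (delete_current): list=[9, 3, 1, 4] cursor@3
After 3 (delete_current): list=[9, 1, 4] cursor@1
After 4 (delete_current): list=[9, 4] cursor@4
After 5 (insert_after(20)): list=[9, 4, 20] cursor@4

Answer: 4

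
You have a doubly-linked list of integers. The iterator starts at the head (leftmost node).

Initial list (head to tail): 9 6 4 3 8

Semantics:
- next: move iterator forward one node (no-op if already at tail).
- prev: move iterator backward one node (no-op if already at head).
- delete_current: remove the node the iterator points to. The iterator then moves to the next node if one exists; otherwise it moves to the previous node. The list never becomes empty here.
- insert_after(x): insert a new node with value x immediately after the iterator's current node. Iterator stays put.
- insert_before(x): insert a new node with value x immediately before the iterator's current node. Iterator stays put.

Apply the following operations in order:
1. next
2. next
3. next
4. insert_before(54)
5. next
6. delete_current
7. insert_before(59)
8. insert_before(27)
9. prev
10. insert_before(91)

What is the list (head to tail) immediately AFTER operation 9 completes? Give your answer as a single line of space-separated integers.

After 1 (next): list=[9, 6, 4, 3, 8] cursor@6
After 2 (next): list=[9, 6, 4, 3, 8] cursor@4
After 3 (next): list=[9, 6, 4, 3, 8] cursor@3
After 4 (insert_before(54)): list=[9, 6, 4, 54, 3, 8] cursor@3
After 5 (next): list=[9, 6, 4, 54, 3, 8] cursor@8
After 6 (delete_current): list=[9, 6, 4, 54, 3] cursor@3
After 7 (insert_before(59)): list=[9, 6, 4, 54, 59, 3] cursor@3
After 8 (insert_before(27)): list=[9, 6, 4, 54, 59, 27, 3] cursor@3
After 9 (prev): list=[9, 6, 4, 54, 59, 27, 3] cursor@27

Answer: 9 6 4 54 59 27 3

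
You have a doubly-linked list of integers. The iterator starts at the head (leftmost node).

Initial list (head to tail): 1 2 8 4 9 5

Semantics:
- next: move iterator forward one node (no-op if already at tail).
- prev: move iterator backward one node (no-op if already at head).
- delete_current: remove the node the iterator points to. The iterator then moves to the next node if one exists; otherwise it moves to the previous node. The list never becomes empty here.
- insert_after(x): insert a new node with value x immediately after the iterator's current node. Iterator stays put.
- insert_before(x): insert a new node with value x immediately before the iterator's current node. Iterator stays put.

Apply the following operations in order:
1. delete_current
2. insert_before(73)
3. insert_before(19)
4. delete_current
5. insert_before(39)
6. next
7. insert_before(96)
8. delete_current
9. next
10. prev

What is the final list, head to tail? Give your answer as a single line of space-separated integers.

Answer: 73 19 39 8 96 9 5

Derivation:
After 1 (delete_current): list=[2, 8, 4, 9, 5] cursor@2
After 2 (insert_before(73)): list=[73, 2, 8, 4, 9, 5] cursor@2
After 3 (insert_before(19)): list=[73, 19, 2, 8, 4, 9, 5] cursor@2
After 4 (delete_current): list=[73, 19, 8, 4, 9, 5] cursor@8
After 5 (insert_before(39)): list=[73, 19, 39, 8, 4, 9, 5] cursor@8
After 6 (next): list=[73, 19, 39, 8, 4, 9, 5] cursor@4
After 7 (insert_before(96)): list=[73, 19, 39, 8, 96, 4, 9, 5] cursor@4
After 8 (delete_current): list=[73, 19, 39, 8, 96, 9, 5] cursor@9
After 9 (next): list=[73, 19, 39, 8, 96, 9, 5] cursor@5
After 10 (prev): list=[73, 19, 39, 8, 96, 9, 5] cursor@9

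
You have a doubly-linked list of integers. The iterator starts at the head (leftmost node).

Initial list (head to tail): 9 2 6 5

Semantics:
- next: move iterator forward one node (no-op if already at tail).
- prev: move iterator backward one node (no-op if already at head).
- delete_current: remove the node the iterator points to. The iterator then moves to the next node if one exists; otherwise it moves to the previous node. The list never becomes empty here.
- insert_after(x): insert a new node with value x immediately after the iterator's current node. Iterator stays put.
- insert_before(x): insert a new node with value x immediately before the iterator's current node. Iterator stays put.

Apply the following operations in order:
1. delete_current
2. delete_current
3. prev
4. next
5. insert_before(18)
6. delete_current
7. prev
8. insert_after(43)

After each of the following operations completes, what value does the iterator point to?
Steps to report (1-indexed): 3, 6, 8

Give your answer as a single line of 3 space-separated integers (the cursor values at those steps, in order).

Answer: 6 18 6

Derivation:
After 1 (delete_current): list=[2, 6, 5] cursor@2
After 2 (delete_current): list=[6, 5] cursor@6
After 3 (prev): list=[6, 5] cursor@6
After 4 (next): list=[6, 5] cursor@5
After 5 (insert_before(18)): list=[6, 18, 5] cursor@5
After 6 (delete_current): list=[6, 18] cursor@18
After 7 (prev): list=[6, 18] cursor@6
After 8 (insert_after(43)): list=[6, 43, 18] cursor@6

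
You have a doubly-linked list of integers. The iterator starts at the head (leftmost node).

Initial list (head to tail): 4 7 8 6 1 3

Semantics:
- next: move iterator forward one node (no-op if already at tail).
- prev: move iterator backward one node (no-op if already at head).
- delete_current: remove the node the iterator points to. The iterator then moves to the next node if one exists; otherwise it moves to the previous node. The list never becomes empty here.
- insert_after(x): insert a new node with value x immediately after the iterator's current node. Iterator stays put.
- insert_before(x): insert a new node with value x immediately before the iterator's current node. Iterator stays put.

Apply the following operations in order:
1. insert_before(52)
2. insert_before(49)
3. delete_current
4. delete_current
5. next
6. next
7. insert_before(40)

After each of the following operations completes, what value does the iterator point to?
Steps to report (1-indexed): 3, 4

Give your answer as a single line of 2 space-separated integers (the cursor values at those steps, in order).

After 1 (insert_before(52)): list=[52, 4, 7, 8, 6, 1, 3] cursor@4
After 2 (insert_before(49)): list=[52, 49, 4, 7, 8, 6, 1, 3] cursor@4
After 3 (delete_current): list=[52, 49, 7, 8, 6, 1, 3] cursor@7
After 4 (delete_current): list=[52, 49, 8, 6, 1, 3] cursor@8
After 5 (next): list=[52, 49, 8, 6, 1, 3] cursor@6
After 6 (next): list=[52, 49, 8, 6, 1, 3] cursor@1
After 7 (insert_before(40)): list=[52, 49, 8, 6, 40, 1, 3] cursor@1

Answer: 7 8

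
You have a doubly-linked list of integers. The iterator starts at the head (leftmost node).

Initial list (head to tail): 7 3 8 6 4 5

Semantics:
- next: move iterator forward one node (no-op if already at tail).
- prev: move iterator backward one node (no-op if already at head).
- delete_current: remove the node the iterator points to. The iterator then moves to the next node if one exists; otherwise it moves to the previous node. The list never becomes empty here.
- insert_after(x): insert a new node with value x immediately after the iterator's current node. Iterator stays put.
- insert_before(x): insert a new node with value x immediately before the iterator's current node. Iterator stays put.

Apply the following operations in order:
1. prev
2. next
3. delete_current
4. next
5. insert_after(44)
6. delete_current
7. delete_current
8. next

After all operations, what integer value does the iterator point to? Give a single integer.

After 1 (prev): list=[7, 3, 8, 6, 4, 5] cursor@7
After 2 (next): list=[7, 3, 8, 6, 4, 5] cursor@3
After 3 (delete_current): list=[7, 8, 6, 4, 5] cursor@8
After 4 (next): list=[7, 8, 6, 4, 5] cursor@6
After 5 (insert_after(44)): list=[7, 8, 6, 44, 4, 5] cursor@6
After 6 (delete_current): list=[7, 8, 44, 4, 5] cursor@44
After 7 (delete_current): list=[7, 8, 4, 5] cursor@4
After 8 (next): list=[7, 8, 4, 5] cursor@5

Answer: 5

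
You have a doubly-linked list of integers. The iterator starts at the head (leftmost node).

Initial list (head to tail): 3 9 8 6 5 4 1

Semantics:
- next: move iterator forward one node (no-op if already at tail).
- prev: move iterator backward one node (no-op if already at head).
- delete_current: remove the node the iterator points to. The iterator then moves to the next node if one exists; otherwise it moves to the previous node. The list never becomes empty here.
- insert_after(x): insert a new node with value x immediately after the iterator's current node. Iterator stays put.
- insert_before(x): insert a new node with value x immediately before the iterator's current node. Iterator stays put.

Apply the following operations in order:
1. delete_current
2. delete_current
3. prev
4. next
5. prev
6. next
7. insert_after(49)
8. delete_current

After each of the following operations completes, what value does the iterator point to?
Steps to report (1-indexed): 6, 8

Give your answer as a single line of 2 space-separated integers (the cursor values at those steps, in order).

After 1 (delete_current): list=[9, 8, 6, 5, 4, 1] cursor@9
After 2 (delete_current): list=[8, 6, 5, 4, 1] cursor@8
After 3 (prev): list=[8, 6, 5, 4, 1] cursor@8
After 4 (next): list=[8, 6, 5, 4, 1] cursor@6
After 5 (prev): list=[8, 6, 5, 4, 1] cursor@8
After 6 (next): list=[8, 6, 5, 4, 1] cursor@6
After 7 (insert_after(49)): list=[8, 6, 49, 5, 4, 1] cursor@6
After 8 (delete_current): list=[8, 49, 5, 4, 1] cursor@49

Answer: 6 49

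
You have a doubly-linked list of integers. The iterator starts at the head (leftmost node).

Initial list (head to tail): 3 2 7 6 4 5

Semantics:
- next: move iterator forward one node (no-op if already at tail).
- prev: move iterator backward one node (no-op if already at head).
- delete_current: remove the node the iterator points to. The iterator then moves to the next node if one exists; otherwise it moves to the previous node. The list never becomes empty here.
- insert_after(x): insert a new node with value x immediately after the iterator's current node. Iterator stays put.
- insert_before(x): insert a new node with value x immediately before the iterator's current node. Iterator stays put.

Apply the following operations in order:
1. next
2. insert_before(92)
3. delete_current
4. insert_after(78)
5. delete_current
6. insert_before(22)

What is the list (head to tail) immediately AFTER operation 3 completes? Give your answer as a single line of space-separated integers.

After 1 (next): list=[3, 2, 7, 6, 4, 5] cursor@2
After 2 (insert_before(92)): list=[3, 92, 2, 7, 6, 4, 5] cursor@2
After 3 (delete_current): list=[3, 92, 7, 6, 4, 5] cursor@7

Answer: 3 92 7 6 4 5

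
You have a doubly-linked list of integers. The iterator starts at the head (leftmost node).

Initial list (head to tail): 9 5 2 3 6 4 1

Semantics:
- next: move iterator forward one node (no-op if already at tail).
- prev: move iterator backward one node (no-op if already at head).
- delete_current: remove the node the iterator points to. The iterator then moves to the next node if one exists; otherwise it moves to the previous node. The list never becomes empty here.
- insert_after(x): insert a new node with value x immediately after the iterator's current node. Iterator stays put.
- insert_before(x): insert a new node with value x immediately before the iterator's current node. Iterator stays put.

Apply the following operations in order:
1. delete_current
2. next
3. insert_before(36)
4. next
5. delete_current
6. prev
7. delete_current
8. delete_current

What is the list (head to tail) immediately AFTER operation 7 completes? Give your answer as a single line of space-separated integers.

Answer: 5 36 6 4 1

Derivation:
After 1 (delete_current): list=[5, 2, 3, 6, 4, 1] cursor@5
After 2 (next): list=[5, 2, 3, 6, 4, 1] cursor@2
After 3 (insert_before(36)): list=[5, 36, 2, 3, 6, 4, 1] cursor@2
After 4 (next): list=[5, 36, 2, 3, 6, 4, 1] cursor@3
After 5 (delete_current): list=[5, 36, 2, 6, 4, 1] cursor@6
After 6 (prev): list=[5, 36, 2, 6, 4, 1] cursor@2
After 7 (delete_current): list=[5, 36, 6, 4, 1] cursor@6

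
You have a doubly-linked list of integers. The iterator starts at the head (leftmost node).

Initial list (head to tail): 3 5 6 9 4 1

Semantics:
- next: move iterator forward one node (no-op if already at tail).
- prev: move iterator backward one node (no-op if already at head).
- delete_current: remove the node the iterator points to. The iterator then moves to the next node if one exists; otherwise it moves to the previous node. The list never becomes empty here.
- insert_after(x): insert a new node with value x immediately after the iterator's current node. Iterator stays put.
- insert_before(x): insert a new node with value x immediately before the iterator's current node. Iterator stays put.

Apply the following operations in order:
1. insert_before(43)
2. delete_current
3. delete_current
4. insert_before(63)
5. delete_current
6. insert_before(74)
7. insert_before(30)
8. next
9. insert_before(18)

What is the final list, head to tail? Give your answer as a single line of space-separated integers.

After 1 (insert_before(43)): list=[43, 3, 5, 6, 9, 4, 1] cursor@3
After 2 (delete_current): list=[43, 5, 6, 9, 4, 1] cursor@5
After 3 (delete_current): list=[43, 6, 9, 4, 1] cursor@6
After 4 (insert_before(63)): list=[43, 63, 6, 9, 4, 1] cursor@6
After 5 (delete_current): list=[43, 63, 9, 4, 1] cursor@9
After 6 (insert_before(74)): list=[43, 63, 74, 9, 4, 1] cursor@9
After 7 (insert_before(30)): list=[43, 63, 74, 30, 9, 4, 1] cursor@9
After 8 (next): list=[43, 63, 74, 30, 9, 4, 1] cursor@4
After 9 (insert_before(18)): list=[43, 63, 74, 30, 9, 18, 4, 1] cursor@4

Answer: 43 63 74 30 9 18 4 1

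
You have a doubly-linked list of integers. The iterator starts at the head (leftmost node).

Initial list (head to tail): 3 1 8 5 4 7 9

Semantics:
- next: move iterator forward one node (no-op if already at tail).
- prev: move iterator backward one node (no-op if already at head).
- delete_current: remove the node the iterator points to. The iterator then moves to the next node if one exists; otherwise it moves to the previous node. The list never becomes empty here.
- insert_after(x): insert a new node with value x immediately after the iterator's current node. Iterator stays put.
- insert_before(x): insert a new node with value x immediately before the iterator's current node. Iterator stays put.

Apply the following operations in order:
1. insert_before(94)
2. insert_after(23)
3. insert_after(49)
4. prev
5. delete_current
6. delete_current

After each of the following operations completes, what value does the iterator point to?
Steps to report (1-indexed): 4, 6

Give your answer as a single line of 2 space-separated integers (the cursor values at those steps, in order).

Answer: 94 49

Derivation:
After 1 (insert_before(94)): list=[94, 3, 1, 8, 5, 4, 7, 9] cursor@3
After 2 (insert_after(23)): list=[94, 3, 23, 1, 8, 5, 4, 7, 9] cursor@3
After 3 (insert_after(49)): list=[94, 3, 49, 23, 1, 8, 5, 4, 7, 9] cursor@3
After 4 (prev): list=[94, 3, 49, 23, 1, 8, 5, 4, 7, 9] cursor@94
After 5 (delete_current): list=[3, 49, 23, 1, 8, 5, 4, 7, 9] cursor@3
After 6 (delete_current): list=[49, 23, 1, 8, 5, 4, 7, 9] cursor@49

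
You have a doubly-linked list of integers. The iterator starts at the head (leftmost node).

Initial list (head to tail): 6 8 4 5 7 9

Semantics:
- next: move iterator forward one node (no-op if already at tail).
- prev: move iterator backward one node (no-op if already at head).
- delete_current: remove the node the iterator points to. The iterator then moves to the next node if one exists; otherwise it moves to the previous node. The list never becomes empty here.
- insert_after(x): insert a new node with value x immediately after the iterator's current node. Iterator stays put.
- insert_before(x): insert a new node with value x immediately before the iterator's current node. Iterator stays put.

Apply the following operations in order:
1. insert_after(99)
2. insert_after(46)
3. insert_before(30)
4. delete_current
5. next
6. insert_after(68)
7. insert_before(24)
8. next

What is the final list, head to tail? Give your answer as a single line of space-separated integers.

After 1 (insert_after(99)): list=[6, 99, 8, 4, 5, 7, 9] cursor@6
After 2 (insert_after(46)): list=[6, 46, 99, 8, 4, 5, 7, 9] cursor@6
After 3 (insert_before(30)): list=[30, 6, 46, 99, 8, 4, 5, 7, 9] cursor@6
After 4 (delete_current): list=[30, 46, 99, 8, 4, 5, 7, 9] cursor@46
After 5 (next): list=[30, 46, 99, 8, 4, 5, 7, 9] cursor@99
After 6 (insert_after(68)): list=[30, 46, 99, 68, 8, 4, 5, 7, 9] cursor@99
After 7 (insert_before(24)): list=[30, 46, 24, 99, 68, 8, 4, 5, 7, 9] cursor@99
After 8 (next): list=[30, 46, 24, 99, 68, 8, 4, 5, 7, 9] cursor@68

Answer: 30 46 24 99 68 8 4 5 7 9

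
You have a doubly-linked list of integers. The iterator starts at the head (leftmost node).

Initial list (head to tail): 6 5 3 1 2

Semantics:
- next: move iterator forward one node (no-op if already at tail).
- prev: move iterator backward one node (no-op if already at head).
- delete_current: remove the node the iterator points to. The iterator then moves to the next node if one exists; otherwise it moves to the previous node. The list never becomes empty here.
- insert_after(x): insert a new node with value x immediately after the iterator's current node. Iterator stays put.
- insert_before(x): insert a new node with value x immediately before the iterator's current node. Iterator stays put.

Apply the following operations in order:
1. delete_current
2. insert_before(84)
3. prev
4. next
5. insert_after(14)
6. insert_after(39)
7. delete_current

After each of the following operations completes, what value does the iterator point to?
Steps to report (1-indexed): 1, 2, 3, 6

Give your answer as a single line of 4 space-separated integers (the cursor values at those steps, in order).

After 1 (delete_current): list=[5, 3, 1, 2] cursor@5
After 2 (insert_before(84)): list=[84, 5, 3, 1, 2] cursor@5
After 3 (prev): list=[84, 5, 3, 1, 2] cursor@84
After 4 (next): list=[84, 5, 3, 1, 2] cursor@5
After 5 (insert_after(14)): list=[84, 5, 14, 3, 1, 2] cursor@5
After 6 (insert_after(39)): list=[84, 5, 39, 14, 3, 1, 2] cursor@5
After 7 (delete_current): list=[84, 39, 14, 3, 1, 2] cursor@39

Answer: 5 5 84 5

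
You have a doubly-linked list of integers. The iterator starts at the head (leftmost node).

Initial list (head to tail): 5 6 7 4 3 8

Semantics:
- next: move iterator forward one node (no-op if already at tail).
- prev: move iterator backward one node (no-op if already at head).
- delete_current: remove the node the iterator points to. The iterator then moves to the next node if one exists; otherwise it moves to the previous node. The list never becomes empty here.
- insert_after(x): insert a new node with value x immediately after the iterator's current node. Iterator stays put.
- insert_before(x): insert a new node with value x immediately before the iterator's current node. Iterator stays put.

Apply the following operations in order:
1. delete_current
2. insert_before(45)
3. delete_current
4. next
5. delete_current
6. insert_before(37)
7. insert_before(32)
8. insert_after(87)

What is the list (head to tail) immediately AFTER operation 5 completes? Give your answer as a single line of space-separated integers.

After 1 (delete_current): list=[6, 7, 4, 3, 8] cursor@6
After 2 (insert_before(45)): list=[45, 6, 7, 4, 3, 8] cursor@6
After 3 (delete_current): list=[45, 7, 4, 3, 8] cursor@7
After 4 (next): list=[45, 7, 4, 3, 8] cursor@4
After 5 (delete_current): list=[45, 7, 3, 8] cursor@3

Answer: 45 7 3 8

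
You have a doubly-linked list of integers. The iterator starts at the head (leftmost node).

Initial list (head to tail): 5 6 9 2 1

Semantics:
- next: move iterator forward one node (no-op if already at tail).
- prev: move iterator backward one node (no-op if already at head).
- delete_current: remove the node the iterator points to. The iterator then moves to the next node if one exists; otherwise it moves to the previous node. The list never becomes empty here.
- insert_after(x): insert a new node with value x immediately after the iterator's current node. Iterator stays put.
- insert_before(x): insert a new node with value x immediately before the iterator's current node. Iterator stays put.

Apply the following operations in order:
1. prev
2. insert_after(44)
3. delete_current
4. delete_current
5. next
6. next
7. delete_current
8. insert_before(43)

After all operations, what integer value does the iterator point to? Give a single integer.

Answer: 1

Derivation:
After 1 (prev): list=[5, 6, 9, 2, 1] cursor@5
After 2 (insert_after(44)): list=[5, 44, 6, 9, 2, 1] cursor@5
After 3 (delete_current): list=[44, 6, 9, 2, 1] cursor@44
After 4 (delete_current): list=[6, 9, 2, 1] cursor@6
After 5 (next): list=[6, 9, 2, 1] cursor@9
After 6 (next): list=[6, 9, 2, 1] cursor@2
After 7 (delete_current): list=[6, 9, 1] cursor@1
After 8 (insert_before(43)): list=[6, 9, 43, 1] cursor@1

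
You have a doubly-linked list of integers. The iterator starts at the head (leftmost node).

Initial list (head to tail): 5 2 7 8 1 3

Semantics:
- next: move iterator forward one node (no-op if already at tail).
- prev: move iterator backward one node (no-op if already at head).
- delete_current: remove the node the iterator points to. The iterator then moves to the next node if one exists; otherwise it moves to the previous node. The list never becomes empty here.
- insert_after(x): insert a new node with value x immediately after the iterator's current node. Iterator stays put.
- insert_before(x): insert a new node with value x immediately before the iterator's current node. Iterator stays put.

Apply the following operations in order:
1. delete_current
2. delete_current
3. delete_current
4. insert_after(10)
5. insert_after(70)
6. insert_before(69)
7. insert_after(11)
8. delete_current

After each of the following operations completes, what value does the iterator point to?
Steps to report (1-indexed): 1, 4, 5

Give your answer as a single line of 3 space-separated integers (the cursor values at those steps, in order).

After 1 (delete_current): list=[2, 7, 8, 1, 3] cursor@2
After 2 (delete_current): list=[7, 8, 1, 3] cursor@7
After 3 (delete_current): list=[8, 1, 3] cursor@8
After 4 (insert_after(10)): list=[8, 10, 1, 3] cursor@8
After 5 (insert_after(70)): list=[8, 70, 10, 1, 3] cursor@8
After 6 (insert_before(69)): list=[69, 8, 70, 10, 1, 3] cursor@8
After 7 (insert_after(11)): list=[69, 8, 11, 70, 10, 1, 3] cursor@8
After 8 (delete_current): list=[69, 11, 70, 10, 1, 3] cursor@11

Answer: 2 8 8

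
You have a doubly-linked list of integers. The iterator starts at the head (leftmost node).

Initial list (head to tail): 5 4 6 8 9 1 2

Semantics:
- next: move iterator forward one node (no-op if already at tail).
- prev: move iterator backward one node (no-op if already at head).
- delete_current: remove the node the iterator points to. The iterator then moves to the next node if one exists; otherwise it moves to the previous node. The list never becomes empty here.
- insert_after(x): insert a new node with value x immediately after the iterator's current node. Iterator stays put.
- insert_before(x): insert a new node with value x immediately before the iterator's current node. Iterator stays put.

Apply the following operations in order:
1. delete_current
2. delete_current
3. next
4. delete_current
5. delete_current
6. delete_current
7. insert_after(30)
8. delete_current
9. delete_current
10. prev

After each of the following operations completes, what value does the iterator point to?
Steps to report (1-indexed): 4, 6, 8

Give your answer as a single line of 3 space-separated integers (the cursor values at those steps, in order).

After 1 (delete_current): list=[4, 6, 8, 9, 1, 2] cursor@4
After 2 (delete_current): list=[6, 8, 9, 1, 2] cursor@6
After 3 (next): list=[6, 8, 9, 1, 2] cursor@8
After 4 (delete_current): list=[6, 9, 1, 2] cursor@9
After 5 (delete_current): list=[6, 1, 2] cursor@1
After 6 (delete_current): list=[6, 2] cursor@2
After 7 (insert_after(30)): list=[6, 2, 30] cursor@2
After 8 (delete_current): list=[6, 30] cursor@30
After 9 (delete_current): list=[6] cursor@6
After 10 (prev): list=[6] cursor@6

Answer: 9 2 30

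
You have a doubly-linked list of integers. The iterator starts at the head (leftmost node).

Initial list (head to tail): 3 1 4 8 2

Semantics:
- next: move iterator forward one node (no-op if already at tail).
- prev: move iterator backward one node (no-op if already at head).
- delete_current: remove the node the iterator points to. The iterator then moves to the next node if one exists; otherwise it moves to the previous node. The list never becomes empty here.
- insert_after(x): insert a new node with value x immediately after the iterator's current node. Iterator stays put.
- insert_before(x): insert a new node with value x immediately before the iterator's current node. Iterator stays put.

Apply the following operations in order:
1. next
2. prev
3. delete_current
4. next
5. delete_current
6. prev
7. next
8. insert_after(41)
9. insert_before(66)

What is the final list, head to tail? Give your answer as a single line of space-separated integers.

Answer: 1 66 8 41 2

Derivation:
After 1 (next): list=[3, 1, 4, 8, 2] cursor@1
After 2 (prev): list=[3, 1, 4, 8, 2] cursor@3
After 3 (delete_current): list=[1, 4, 8, 2] cursor@1
After 4 (next): list=[1, 4, 8, 2] cursor@4
After 5 (delete_current): list=[1, 8, 2] cursor@8
After 6 (prev): list=[1, 8, 2] cursor@1
After 7 (next): list=[1, 8, 2] cursor@8
After 8 (insert_after(41)): list=[1, 8, 41, 2] cursor@8
After 9 (insert_before(66)): list=[1, 66, 8, 41, 2] cursor@8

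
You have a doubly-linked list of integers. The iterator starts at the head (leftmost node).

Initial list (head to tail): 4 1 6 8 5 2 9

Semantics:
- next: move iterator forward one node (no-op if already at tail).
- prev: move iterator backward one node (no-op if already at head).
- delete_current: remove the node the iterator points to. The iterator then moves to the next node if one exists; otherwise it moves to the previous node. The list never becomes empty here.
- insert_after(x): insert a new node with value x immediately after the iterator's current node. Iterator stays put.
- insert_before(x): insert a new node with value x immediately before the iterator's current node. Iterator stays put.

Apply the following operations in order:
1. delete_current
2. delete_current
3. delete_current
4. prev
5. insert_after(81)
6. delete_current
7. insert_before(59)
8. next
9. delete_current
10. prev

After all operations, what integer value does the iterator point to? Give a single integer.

After 1 (delete_current): list=[1, 6, 8, 5, 2, 9] cursor@1
After 2 (delete_current): list=[6, 8, 5, 2, 9] cursor@6
After 3 (delete_current): list=[8, 5, 2, 9] cursor@8
After 4 (prev): list=[8, 5, 2, 9] cursor@8
After 5 (insert_after(81)): list=[8, 81, 5, 2, 9] cursor@8
After 6 (delete_current): list=[81, 5, 2, 9] cursor@81
After 7 (insert_before(59)): list=[59, 81, 5, 2, 9] cursor@81
After 8 (next): list=[59, 81, 5, 2, 9] cursor@5
After 9 (delete_current): list=[59, 81, 2, 9] cursor@2
After 10 (prev): list=[59, 81, 2, 9] cursor@81

Answer: 81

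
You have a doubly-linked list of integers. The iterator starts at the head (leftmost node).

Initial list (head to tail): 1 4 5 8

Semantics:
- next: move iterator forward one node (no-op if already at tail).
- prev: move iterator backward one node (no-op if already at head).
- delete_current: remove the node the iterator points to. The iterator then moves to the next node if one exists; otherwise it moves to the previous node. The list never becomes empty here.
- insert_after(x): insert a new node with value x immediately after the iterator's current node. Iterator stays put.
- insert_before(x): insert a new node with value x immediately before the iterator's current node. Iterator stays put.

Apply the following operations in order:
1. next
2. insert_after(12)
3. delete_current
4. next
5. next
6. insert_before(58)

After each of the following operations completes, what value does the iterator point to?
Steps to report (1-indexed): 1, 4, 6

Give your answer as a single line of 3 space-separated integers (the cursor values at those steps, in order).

After 1 (next): list=[1, 4, 5, 8] cursor@4
After 2 (insert_after(12)): list=[1, 4, 12, 5, 8] cursor@4
After 3 (delete_current): list=[1, 12, 5, 8] cursor@12
After 4 (next): list=[1, 12, 5, 8] cursor@5
After 5 (next): list=[1, 12, 5, 8] cursor@8
After 6 (insert_before(58)): list=[1, 12, 5, 58, 8] cursor@8

Answer: 4 5 8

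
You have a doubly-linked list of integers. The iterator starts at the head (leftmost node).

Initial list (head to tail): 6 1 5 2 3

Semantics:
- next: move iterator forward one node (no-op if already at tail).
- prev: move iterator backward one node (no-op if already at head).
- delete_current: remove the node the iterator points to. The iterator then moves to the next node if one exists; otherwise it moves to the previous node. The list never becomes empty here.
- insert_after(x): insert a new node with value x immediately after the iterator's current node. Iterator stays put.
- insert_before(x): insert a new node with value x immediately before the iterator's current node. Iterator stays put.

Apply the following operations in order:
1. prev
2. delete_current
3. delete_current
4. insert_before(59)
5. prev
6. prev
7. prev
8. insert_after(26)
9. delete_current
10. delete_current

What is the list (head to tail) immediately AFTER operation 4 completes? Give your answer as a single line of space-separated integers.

After 1 (prev): list=[6, 1, 5, 2, 3] cursor@6
After 2 (delete_current): list=[1, 5, 2, 3] cursor@1
After 3 (delete_current): list=[5, 2, 3] cursor@5
After 4 (insert_before(59)): list=[59, 5, 2, 3] cursor@5

Answer: 59 5 2 3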